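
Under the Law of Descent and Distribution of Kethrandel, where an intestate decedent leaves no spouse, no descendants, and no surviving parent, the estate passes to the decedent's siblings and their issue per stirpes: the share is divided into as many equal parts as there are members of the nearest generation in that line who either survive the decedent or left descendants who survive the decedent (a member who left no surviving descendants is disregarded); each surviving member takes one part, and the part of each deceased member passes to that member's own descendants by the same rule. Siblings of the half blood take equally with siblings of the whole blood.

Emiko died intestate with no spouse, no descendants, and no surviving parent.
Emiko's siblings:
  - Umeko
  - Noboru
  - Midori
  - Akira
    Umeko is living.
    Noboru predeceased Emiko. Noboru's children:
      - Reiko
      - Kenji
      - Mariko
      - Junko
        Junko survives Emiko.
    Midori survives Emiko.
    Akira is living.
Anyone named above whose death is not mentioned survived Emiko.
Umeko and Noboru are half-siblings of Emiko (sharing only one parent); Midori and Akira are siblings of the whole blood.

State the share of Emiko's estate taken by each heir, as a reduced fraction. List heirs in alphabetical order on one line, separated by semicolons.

Akira 1/4; Junko 1/16; Kenji 1/16; Mariko 1/16; Midori 1/4; Reiko 1/16; Umeko 1/4

No spouse, descendants, or parent survives, so the estate passes to Emiko's siblings per stirpes.
Half-blood and whole-blood siblings take equally under the stated rule.
The estate is divided into 4 equal shares of 1/4 among Umeko, Noboru, Midori, Akira.
Umeko is living and takes 1/4.
Noboru predeceased; the 1/4 allotted to Noboru's branch passes to Noboru's issue by representation.
The 1/4 is divided into 4 equal shares of 1/16 among Reiko, Kenji, Mariko, Junko.
Reiko is living and takes 1/16.
Kenji is living and takes 1/16.
Mariko is living and takes 1/16.
Junko is living and takes 1/16.
Midori is living and takes 1/4.
Akira is living and takes 1/4.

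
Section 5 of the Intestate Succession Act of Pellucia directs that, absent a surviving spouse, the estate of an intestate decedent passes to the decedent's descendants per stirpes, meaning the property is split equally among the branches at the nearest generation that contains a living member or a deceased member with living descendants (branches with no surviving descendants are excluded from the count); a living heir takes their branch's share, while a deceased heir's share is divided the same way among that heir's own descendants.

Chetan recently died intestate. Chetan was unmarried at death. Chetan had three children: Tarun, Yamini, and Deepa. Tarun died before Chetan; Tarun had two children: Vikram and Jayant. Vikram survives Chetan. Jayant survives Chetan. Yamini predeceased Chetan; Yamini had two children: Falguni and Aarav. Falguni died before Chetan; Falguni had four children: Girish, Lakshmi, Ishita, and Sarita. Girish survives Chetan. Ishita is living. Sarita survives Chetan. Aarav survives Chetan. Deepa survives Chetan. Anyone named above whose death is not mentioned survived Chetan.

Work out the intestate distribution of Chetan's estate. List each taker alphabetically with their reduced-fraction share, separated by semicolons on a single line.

There is no surviving spouse, so the entire estate passes to Chetan's descendants per stirpes.
The estate is divided into 3 equal shares of 1/3 among Tarun, Yamini, Deepa.
Tarun predeceased; the 1/3 allotted to Tarun's branch passes to Tarun's issue by representation.
The 1/3 is divided into 2 equal shares of 1/6 among Vikram, Jayant.
Vikram is living and takes 1/6.
Jayant is living and takes 1/6.
Yamini predeceased; the 1/3 allotted to Yamini's branch passes to Yamini's issue by representation.
The 1/3 is divided into 2 equal shares of 1/6 among Falguni, Aarav.
Falguni predeceased; the 1/6 allotted to Falguni's branch passes to Falguni's issue by representation.
The 1/6 is divided into 4 equal shares of 1/24 among Girish, Lakshmi, Ishita, Sarita.
Girish is living and takes 1/24.
Lakshmi is living and takes 1/24.
Ishita is living and takes 1/24.
Sarita is living and takes 1/24.
Aarav is living and takes 1/6.
Deepa is living and takes 1/3.

Aarav 1/6; Deepa 1/3; Girish 1/24; Ishita 1/24; Jayant 1/6; Lakshmi 1/24; Sarita 1/24; Vikram 1/6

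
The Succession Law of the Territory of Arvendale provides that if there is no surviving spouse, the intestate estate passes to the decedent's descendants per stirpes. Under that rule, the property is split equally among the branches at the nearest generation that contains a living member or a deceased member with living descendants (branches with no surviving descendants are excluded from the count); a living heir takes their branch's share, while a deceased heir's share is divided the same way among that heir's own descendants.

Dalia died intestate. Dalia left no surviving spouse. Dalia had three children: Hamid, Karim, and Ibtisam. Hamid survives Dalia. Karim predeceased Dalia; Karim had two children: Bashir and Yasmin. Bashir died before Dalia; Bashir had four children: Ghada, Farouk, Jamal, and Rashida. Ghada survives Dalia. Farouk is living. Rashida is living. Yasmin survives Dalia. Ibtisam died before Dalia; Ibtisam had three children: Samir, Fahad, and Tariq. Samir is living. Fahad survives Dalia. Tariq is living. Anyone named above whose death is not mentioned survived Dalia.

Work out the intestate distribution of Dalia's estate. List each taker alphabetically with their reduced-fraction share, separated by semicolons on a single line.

There is no surviving spouse, so the entire estate passes to Dalia's descendants per stirpes.
The estate is divided into 3 equal shares of 1/3 among Hamid, Karim, Ibtisam.
Hamid is living and takes 1/3.
Karim predeceased; the 1/3 allotted to Karim's branch passes to Karim's issue by representation.
The 1/3 is divided into 2 equal shares of 1/6 among Bashir, Yasmin.
Bashir predeceased; the 1/6 allotted to Bashir's branch passes to Bashir's issue by representation.
The 1/6 is divided into 4 equal shares of 1/24 among Ghada, Farouk, Jamal, Rashida.
Ghada is living and takes 1/24.
Farouk is living and takes 1/24.
Jamal is living and takes 1/24.
Rashida is living and takes 1/24.
Yasmin is living and takes 1/6.
Ibtisam predeceased; the 1/3 allotted to Ibtisam's branch passes to Ibtisam's issue by representation.
The 1/3 is divided into 3 equal shares of 1/9 among Samir, Fahad, Tariq.
Samir is living and takes 1/9.
Fahad is living and takes 1/9.
Tariq is living and takes 1/9.

Fahad 1/9; Farouk 1/24; Ghada 1/24; Hamid 1/3; Jamal 1/24; Rashida 1/24; Samir 1/9; Tariq 1/9; Yasmin 1/6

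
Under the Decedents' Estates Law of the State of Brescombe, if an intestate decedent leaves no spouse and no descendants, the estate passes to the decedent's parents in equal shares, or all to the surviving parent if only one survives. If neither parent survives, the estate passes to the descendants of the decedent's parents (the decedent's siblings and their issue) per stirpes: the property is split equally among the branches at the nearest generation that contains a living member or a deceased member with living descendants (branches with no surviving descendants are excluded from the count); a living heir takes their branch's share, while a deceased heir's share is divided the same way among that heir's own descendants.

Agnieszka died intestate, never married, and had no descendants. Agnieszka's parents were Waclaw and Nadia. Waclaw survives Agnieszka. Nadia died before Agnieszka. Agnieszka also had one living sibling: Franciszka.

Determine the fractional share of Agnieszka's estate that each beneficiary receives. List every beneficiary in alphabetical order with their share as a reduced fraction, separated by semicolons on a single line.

Waclaw 1

Only one parent, Waclaw, survives, so Waclaw takes the entire estate. The siblings take nothing because a surviving parent has priority.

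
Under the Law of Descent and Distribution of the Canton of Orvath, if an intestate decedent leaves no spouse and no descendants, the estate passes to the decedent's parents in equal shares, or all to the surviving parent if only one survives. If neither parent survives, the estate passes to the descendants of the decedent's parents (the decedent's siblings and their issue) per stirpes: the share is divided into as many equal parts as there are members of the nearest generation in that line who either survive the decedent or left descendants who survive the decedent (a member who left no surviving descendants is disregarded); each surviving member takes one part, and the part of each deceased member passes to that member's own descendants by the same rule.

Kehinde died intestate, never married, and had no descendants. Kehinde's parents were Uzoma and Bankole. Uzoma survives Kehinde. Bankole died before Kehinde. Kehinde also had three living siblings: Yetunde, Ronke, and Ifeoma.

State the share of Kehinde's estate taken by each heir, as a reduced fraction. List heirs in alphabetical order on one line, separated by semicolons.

Only one parent, Uzoma, survives, so Uzoma takes the entire estate. The siblings take nothing because a surviving parent has priority.

Uzoma 1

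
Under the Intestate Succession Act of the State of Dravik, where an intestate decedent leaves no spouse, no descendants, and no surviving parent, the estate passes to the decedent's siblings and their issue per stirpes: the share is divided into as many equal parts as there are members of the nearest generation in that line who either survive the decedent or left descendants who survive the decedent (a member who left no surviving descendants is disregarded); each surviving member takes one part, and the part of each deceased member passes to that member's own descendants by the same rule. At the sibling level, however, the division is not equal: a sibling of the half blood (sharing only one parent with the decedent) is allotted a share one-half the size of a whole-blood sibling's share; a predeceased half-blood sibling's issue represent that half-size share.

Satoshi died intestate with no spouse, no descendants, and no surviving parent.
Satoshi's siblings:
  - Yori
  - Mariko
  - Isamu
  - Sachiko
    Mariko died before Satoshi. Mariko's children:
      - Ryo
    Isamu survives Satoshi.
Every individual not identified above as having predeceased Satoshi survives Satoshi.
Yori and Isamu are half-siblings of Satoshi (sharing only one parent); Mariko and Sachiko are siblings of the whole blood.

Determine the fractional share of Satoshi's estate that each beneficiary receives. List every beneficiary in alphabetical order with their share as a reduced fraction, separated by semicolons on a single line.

Isamu 1/6; Ryo 1/3; Sachiko 1/3; Yori 1/6

No spouse, descendants, or parent survives, so the estate passes to Satoshi's siblings per stirpes.
Half-blood siblings count for one-half the weight of whole-blood siblings at the initial division.
Dividing 1 in proportion to weights (total weight 3): Yori (weight 1/2) → 1/6; Mariko (weight 1) → 1/3; Isamu (weight 1/2) → 1/6; Sachiko (weight 1) → 1/3.
Yori is living and takes 1/6.
Mariko predeceased; the 1/3 allotted to Mariko's branch passes to Mariko's issue by representation.
Ryo is the sole taker at this level and receives the full 1/3.
Isamu is living and takes 1/6.
Sachiko is living and takes 1/3.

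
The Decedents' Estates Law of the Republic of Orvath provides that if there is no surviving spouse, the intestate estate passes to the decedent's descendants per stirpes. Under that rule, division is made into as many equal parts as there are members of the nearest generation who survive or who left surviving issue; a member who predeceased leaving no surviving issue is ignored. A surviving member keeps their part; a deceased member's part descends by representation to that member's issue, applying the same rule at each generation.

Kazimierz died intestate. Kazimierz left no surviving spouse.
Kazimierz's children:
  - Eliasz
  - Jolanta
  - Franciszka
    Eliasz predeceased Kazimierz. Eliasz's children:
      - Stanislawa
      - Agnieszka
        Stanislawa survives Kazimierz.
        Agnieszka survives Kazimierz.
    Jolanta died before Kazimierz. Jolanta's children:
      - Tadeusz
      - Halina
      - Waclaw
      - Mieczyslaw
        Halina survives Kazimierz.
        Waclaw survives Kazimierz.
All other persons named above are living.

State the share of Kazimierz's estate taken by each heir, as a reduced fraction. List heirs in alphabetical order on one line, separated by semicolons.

Agnieszka 1/6; Franciszka 1/3; Halina 1/12; Mieczyslaw 1/12; Stanislawa 1/6; Tadeusz 1/12; Waclaw 1/12

There is no surviving spouse, so the entire estate passes to Kazimierz's descendants per stirpes.
The estate is divided into 3 equal shares of 1/3 among Eliasz, Jolanta, Franciszka.
Eliasz predeceased; the 1/3 allotted to Eliasz's branch passes to Eliasz's issue by representation.
The 1/3 is divided into 2 equal shares of 1/6 among Stanislawa, Agnieszka.
Stanislawa is living and takes 1/6.
Agnieszka is living and takes 1/6.
Jolanta predeceased; the 1/3 allotted to Jolanta's branch passes to Jolanta's issue by representation.
The 1/3 is divided into 4 equal shares of 1/12 among Tadeusz, Halina, Waclaw, Mieczyslaw.
Tadeusz is living and takes 1/12.
Halina is living and takes 1/12.
Waclaw is living and takes 1/12.
Mieczyslaw is living and takes 1/12.
Franciszka is living and takes 1/3.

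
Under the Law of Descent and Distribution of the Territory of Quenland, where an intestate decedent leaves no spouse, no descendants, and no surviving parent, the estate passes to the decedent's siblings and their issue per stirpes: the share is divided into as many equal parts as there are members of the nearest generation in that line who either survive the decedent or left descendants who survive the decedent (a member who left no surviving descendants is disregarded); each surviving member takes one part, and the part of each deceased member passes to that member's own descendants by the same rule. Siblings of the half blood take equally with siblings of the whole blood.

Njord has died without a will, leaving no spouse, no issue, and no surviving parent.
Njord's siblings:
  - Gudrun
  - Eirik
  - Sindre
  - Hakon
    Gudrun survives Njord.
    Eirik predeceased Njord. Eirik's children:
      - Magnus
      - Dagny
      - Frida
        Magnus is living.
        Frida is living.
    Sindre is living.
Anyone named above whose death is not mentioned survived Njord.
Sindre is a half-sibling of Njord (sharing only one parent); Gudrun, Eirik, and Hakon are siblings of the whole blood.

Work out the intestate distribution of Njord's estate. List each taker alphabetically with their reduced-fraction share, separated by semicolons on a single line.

Dagny 1/12; Frida 1/12; Gudrun 1/4; Hakon 1/4; Magnus 1/12; Sindre 1/4

No spouse, descendants, or parent survives, so the estate passes to Njord's siblings per stirpes.
Half-blood and whole-blood siblings take equally under the stated rule.
The estate is divided into 4 equal shares of 1/4 among Gudrun, Eirik, Sindre, Hakon.
Gudrun is living and takes 1/4.
Eirik predeceased; the 1/4 allotted to Eirik's branch passes to Eirik's issue by representation.
The 1/4 is divided into 3 equal shares of 1/12 among Magnus, Dagny, Frida.
Magnus is living and takes 1/12.
Dagny is living and takes 1/12.
Frida is living and takes 1/12.
Sindre is living and takes 1/4.
Hakon is living and takes 1/4.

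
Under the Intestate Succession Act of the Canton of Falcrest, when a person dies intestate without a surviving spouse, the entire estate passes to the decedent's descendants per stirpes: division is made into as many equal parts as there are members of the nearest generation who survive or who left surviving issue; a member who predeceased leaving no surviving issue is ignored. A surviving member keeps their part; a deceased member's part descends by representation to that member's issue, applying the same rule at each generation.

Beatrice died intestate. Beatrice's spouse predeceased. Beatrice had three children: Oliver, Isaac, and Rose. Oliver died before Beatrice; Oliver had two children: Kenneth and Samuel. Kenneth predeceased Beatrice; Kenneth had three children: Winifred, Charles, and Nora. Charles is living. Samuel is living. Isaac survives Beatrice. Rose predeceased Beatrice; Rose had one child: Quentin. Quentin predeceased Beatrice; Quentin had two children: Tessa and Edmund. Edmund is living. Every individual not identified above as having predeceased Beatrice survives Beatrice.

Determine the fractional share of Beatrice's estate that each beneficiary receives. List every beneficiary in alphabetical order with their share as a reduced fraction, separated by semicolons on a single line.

Charles 1/18; Edmund 1/6; Isaac 1/3; Nora 1/18; Samuel 1/6; Tessa 1/6; Winifred 1/18

There is no surviving spouse, so the entire estate passes to Beatrice's descendants per stirpes.
The estate is divided into 3 equal shares of 1/3 among Oliver, Isaac, Rose.
Oliver predeceased; the 1/3 allotted to Oliver's branch passes to Oliver's issue by representation.
The 1/3 is divided into 2 equal shares of 1/6 among Kenneth, Samuel.
Kenneth predeceased; the 1/6 allotted to Kenneth's branch passes to Kenneth's issue by representation.
The 1/6 is divided into 3 equal shares of 1/18 among Winifred, Charles, Nora.
Winifred is living and takes 1/18.
Charles is living and takes 1/18.
Nora is living and takes 1/18.
Samuel is living and takes 1/6.
Isaac is living and takes 1/3.
Rose predeceased; the 1/3 allotted to Rose's branch passes to Rose's issue by representation.
Quentin's line is the sole branch at this level, so the full 1/3 passes to Quentin's issue by representation.
The 1/3 is divided into 2 equal shares of 1/6 among Tessa, Edmund.
Tessa is living and takes 1/6.
Edmund is living and takes 1/6.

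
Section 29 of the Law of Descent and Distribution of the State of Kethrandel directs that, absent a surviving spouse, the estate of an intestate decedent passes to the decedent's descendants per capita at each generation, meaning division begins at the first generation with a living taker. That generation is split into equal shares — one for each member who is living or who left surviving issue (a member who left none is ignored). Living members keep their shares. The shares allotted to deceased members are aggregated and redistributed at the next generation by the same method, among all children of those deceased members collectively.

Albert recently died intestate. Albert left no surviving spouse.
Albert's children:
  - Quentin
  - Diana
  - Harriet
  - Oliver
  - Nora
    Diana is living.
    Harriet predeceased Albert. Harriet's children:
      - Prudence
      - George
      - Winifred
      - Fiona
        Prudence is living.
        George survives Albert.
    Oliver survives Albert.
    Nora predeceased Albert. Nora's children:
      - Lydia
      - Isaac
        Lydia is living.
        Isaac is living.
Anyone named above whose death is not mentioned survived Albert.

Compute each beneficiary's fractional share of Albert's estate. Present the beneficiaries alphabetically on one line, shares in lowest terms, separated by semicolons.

Diana 1/5; Fiona 1/15; George 1/15; Isaac 1/15; Lydia 1/15; Oliver 1/5; Prudence 1/15; Quentin 1/5; Winifred 1/15

There is no surviving spouse, so the entire estate passes to Albert's descendants per capita at each generation.
At generation 1 (Quentin, Diana, Harriet, Oliver, Nora) there are 5 shares of (1)/5 = 1/5 each.
Living: Quentin, Diana, and Oliver — each takes 1/5.
Deceased: Harriet and Nora. Their combined 2/5 is pooled and carried to generation 2.
At generation 2 (Prudence, George, Winifred, Fiona, Lydia, Isaac) there are 6 shares of (2/5)/6 = 1/15 each.
Living: Prudence, George, Winifred, Fiona, Lydia, and Isaac — each takes 1/15.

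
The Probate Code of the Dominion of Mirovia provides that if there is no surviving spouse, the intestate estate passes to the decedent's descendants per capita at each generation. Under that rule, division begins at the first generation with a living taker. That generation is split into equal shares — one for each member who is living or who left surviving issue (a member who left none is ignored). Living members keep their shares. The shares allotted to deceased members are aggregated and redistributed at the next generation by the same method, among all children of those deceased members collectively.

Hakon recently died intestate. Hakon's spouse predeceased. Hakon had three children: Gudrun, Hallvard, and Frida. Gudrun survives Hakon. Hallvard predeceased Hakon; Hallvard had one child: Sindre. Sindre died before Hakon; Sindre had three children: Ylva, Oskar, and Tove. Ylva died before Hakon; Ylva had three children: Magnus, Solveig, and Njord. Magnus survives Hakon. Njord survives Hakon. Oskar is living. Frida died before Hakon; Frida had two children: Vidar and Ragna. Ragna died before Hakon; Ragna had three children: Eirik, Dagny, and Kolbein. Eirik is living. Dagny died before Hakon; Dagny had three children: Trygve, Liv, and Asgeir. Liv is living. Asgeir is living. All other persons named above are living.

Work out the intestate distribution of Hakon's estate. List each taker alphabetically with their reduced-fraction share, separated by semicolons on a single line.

There is no surviving spouse, so the entire estate passes to Hakon's descendants per capita at each generation.
At generation 1 (Gudrun, Hallvard, Frida) there are 3 shares of (1)/3 = 1/3 each.
Living: Gudrun — each takes 1/3.
Deceased: Hallvard and Frida. Their combined 2/3 is pooled and carried to generation 2.
At generation 2 (Sindre, Vidar, Ragna) there are 3 shares of (2/3)/3 = 2/9 each.
Living: Vidar — each takes 2/9.
Deceased: Sindre and Ragna. Their combined 4/9 is pooled and carried to generation 3.
At generation 3 (Ylva, Oskar, Tove, Eirik, Dagny, Kolbein) there are 6 shares of (4/9)/6 = 2/27 each.
Living: Oskar, Tove, Eirik, and Kolbein — each takes 2/27.
Deceased: Ylva and Dagny. Their combined 4/27 is pooled and carried to generation 4.
At generation 4 (Magnus, Solveig, Njord, Trygve, Liv, Asgeir) there are 6 shares of (4/27)/6 = 2/81 each.
Living: Magnus, Solveig, Njord, Trygve, Liv, and Asgeir — each takes 2/81.

Asgeir 2/81; Eirik 2/27; Gudrun 1/3; Kolbein 2/27; Liv 2/81; Magnus 2/81; Njord 2/81; Oskar 2/27; Solveig 2/81; Tove 2/27; Trygve 2/81; Vidar 2/9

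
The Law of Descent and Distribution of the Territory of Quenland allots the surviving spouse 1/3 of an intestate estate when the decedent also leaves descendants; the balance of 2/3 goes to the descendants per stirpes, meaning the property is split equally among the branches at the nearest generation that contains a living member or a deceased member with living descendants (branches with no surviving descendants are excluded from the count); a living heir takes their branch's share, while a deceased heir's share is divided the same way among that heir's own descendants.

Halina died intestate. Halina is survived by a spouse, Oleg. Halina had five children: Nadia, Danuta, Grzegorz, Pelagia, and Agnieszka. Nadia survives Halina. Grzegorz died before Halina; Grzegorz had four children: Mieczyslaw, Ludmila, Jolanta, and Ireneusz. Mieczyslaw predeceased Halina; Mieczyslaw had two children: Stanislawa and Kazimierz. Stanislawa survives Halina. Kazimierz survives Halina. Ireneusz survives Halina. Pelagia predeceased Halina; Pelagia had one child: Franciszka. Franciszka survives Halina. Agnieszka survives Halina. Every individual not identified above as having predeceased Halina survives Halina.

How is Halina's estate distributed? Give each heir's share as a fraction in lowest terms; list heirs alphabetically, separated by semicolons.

Oleg, as surviving spouse, takes 1/3.
The remaining 2/3 passes to Halina's descendants per stirpes.
The 2/3 is divided into 5 equal shares of 2/15 among Nadia, Danuta, Grzegorz, Pelagia, Agnieszka.
Nadia is living and takes 2/15.
Danuta is living and takes 2/15.
Grzegorz predeceased; the 2/15 allotted to Grzegorz's branch passes to Grzegorz's issue by representation.
The 2/15 is divided into 4 equal shares of 1/30 among Mieczyslaw, Ludmila, Jolanta, Ireneusz.
Mieczyslaw predeceased; the 1/30 allotted to Mieczyslaw's branch passes to Mieczyslaw's issue by representation.
The 1/30 is divided into 2 equal shares of 1/60 among Stanislawa, Kazimierz.
Stanislawa is living and takes 1/60.
Kazimierz is living and takes 1/60.
Ludmila is living and takes 1/30.
Jolanta is living and takes 1/30.
Ireneusz is living and takes 1/30.
Pelagia predeceased; the 2/15 allotted to Pelagia's branch passes to Pelagia's issue by representation.
Franciszka is the sole taker at this level and receives the full 2/15.
Agnieszka is living and takes 2/15.

Agnieszka 2/15; Danuta 2/15; Franciszka 2/15; Ireneusz 1/30; Jolanta 1/30; Kazimierz 1/60; Ludmila 1/30; Nadia 2/15; Oleg 1/3; Stanislawa 1/60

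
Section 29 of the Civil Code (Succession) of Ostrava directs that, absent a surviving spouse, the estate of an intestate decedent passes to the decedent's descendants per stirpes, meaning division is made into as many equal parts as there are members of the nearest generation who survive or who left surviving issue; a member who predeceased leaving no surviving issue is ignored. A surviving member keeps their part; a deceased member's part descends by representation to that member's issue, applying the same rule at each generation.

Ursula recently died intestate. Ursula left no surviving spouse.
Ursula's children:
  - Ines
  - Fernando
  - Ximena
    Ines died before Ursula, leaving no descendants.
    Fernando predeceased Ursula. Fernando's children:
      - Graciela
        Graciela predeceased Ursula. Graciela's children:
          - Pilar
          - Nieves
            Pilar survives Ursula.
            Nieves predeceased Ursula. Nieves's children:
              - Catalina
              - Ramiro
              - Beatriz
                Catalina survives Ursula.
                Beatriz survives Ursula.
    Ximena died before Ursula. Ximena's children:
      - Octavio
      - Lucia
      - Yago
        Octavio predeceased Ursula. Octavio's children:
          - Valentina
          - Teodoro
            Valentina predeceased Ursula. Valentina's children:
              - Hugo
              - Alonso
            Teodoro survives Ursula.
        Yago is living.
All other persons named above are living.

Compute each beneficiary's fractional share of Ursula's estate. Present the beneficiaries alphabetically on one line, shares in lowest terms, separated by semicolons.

There is no surviving spouse, so the entire estate passes to Ursula's descendants per stirpes.
Ines left no surviving issue, so that branch lapses and is disregarded.
The estate is divided into 2 equal shares of 1/2 among Fernando, Ximena.
Fernando predeceased; the 1/2 allotted to Fernando's branch passes to Fernando's issue by representation.
Graciela's line is the sole branch at this level, so the full 1/2 passes to Graciela's issue by representation.
The 1/2 is divided into 2 equal shares of 1/4 among Pilar, Nieves.
Pilar is living and takes 1/4.
Nieves predeceased; the 1/4 allotted to Nieves's branch passes to Nieves's issue by representation.
The 1/4 is divided into 3 equal shares of 1/12 among Catalina, Ramiro, Beatriz.
Catalina is living and takes 1/12.
Ramiro is living and takes 1/12.
Beatriz is living and takes 1/12.
Ximena predeceased; the 1/2 allotted to Ximena's branch passes to Ximena's issue by representation.
The 1/2 is divided into 3 equal shares of 1/6 among Octavio, Lucia, Yago.
Octavio predeceased; the 1/6 allotted to Octavio's branch passes to Octavio's issue by representation.
The 1/6 is divided into 2 equal shares of 1/12 among Valentina, Teodoro.
Valentina predeceased; the 1/12 allotted to Valentina's branch passes to Valentina's issue by representation.
The 1/12 is divided into 2 equal shares of 1/24 among Hugo, Alonso.
Hugo is living and takes 1/24.
Alonso is living and takes 1/24.
Teodoro is living and takes 1/12.
Lucia is living and takes 1/6.
Yago is living and takes 1/6.

Alonso 1/24; Beatriz 1/12; Catalina 1/12; Hugo 1/24; Lucia 1/6; Pilar 1/4; Ramiro 1/12; Teodoro 1/12; Yago 1/6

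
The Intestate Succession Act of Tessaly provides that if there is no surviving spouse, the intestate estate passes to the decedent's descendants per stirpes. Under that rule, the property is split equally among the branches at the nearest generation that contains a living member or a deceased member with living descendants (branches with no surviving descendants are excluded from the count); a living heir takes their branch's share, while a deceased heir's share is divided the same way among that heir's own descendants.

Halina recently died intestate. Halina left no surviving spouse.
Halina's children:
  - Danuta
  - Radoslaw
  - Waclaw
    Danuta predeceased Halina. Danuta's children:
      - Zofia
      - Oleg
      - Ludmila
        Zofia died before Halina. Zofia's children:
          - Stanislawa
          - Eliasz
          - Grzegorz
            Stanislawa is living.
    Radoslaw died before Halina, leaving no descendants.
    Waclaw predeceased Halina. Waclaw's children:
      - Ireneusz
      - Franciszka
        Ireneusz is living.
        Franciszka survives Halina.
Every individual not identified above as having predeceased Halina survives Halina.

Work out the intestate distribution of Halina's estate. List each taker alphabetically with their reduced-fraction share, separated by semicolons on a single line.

There is no surviving spouse, so the entire estate passes to Halina's descendants per stirpes.
Radoslaw left no surviving issue, so that branch lapses and is disregarded.
The estate is divided into 2 equal shares of 1/2 among Danuta, Waclaw.
Danuta predeceased; the 1/2 allotted to Danuta's branch passes to Danuta's issue by representation.
The 1/2 is divided into 3 equal shares of 1/6 among Zofia, Oleg, Ludmila.
Zofia predeceased; the 1/6 allotted to Zofia's branch passes to Zofia's issue by representation.
The 1/6 is divided into 3 equal shares of 1/18 among Stanislawa, Eliasz, Grzegorz.
Stanislawa is living and takes 1/18.
Eliasz is living and takes 1/18.
Grzegorz is living and takes 1/18.
Oleg is living and takes 1/6.
Ludmila is living and takes 1/6.
Waclaw predeceased; the 1/2 allotted to Waclaw's branch passes to Waclaw's issue by representation.
The 1/2 is divided into 2 equal shares of 1/4 among Ireneusz, Franciszka.
Ireneusz is living and takes 1/4.
Franciszka is living and takes 1/4.

Eliasz 1/18; Franciszka 1/4; Grzegorz 1/18; Ireneusz 1/4; Ludmila 1/6; Oleg 1/6; Stanislawa 1/18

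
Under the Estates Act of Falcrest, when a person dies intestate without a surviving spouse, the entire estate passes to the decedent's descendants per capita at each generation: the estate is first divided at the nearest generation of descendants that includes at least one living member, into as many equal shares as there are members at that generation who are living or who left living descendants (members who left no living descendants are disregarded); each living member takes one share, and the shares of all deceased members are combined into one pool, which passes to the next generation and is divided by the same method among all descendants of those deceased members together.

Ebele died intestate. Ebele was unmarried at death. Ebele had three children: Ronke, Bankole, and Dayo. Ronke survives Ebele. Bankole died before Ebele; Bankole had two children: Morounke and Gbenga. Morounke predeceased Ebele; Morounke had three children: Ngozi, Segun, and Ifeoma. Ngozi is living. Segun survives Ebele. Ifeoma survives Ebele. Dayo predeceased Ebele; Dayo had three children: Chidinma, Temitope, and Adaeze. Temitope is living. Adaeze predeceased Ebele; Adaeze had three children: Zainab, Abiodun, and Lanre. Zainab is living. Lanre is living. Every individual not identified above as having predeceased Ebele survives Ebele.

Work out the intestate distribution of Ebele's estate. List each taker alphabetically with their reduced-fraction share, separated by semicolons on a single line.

There is no surviving spouse, so the entire estate passes to Ebele's descendants per capita at each generation.
At generation 1 (Ronke, Bankole, Dayo) there are 3 shares of (1)/3 = 1/3 each.
Living: Ronke — each takes 1/3.
Deceased: Bankole and Dayo. Their combined 2/3 is pooled and carried to generation 2.
At generation 2 (Morounke, Gbenga, Chidinma, Temitope, Adaeze) there are 5 shares of (2/3)/5 = 2/15 each.
Living: Gbenga, Chidinma, and Temitope — each takes 2/15.
Deceased: Morounke and Adaeze. Their combined 4/15 is pooled and carried to generation 3.
At generation 3 (Ngozi, Segun, Ifeoma, Zainab, Abiodun, Lanre) there are 6 shares of (4/15)/6 = 2/45 each.
Living: Ngozi, Segun, Ifeoma, Zainab, Abiodun, and Lanre — each takes 2/45.

Abiodun 2/45; Chidinma 2/15; Gbenga 2/15; Ifeoma 2/45; Lanre 2/45; Ngozi 2/45; Ronke 1/3; Segun 2/45; Temitope 2/15; Zainab 2/45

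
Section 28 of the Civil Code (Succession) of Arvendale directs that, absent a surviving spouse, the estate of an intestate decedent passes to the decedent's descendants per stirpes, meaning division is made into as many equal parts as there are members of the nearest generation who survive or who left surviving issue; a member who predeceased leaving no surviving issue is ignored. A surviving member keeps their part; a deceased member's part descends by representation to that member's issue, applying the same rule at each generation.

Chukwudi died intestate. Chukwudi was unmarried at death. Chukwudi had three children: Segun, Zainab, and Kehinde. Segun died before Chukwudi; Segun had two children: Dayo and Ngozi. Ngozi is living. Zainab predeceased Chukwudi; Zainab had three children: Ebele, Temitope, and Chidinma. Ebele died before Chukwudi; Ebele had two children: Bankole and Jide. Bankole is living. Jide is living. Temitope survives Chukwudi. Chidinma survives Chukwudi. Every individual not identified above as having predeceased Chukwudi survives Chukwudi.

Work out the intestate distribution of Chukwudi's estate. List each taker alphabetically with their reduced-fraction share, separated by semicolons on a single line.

There is no surviving spouse, so the entire estate passes to Chukwudi's descendants per stirpes.
The estate is divided into 3 equal shares of 1/3 among Segun, Zainab, Kehinde.
Segun predeceased; the 1/3 allotted to Segun's branch passes to Segun's issue by representation.
The 1/3 is divided into 2 equal shares of 1/6 among Dayo, Ngozi.
Dayo is living and takes 1/6.
Ngozi is living and takes 1/6.
Zainab predeceased; the 1/3 allotted to Zainab's branch passes to Zainab's issue by representation.
The 1/3 is divided into 3 equal shares of 1/9 among Ebele, Temitope, Chidinma.
Ebele predeceased; the 1/9 allotted to Ebele's branch passes to Ebele's issue by representation.
The 1/9 is divided into 2 equal shares of 1/18 among Bankole, Jide.
Bankole is living and takes 1/18.
Jide is living and takes 1/18.
Temitope is living and takes 1/9.
Chidinma is living and takes 1/9.
Kehinde is living and takes 1/3.

Bankole 1/18; Chidinma 1/9; Dayo 1/6; Jide 1/18; Kehinde 1/3; Ngozi 1/6; Temitope 1/9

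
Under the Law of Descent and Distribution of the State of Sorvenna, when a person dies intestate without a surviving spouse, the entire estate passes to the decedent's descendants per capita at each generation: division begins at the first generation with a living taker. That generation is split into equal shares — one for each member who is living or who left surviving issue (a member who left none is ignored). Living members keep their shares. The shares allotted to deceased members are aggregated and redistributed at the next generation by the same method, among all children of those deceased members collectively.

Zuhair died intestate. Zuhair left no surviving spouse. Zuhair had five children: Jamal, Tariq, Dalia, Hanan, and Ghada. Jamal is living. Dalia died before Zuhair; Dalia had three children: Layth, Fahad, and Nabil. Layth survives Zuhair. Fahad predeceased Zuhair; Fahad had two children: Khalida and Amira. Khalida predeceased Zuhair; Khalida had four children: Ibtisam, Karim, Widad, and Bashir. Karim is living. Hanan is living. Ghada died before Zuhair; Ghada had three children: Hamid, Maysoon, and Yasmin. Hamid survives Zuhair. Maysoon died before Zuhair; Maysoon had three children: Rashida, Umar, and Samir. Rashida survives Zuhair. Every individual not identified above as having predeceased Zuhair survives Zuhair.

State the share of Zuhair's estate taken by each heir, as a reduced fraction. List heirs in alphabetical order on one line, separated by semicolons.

Amira 2/75; Bashir 1/150; Hamid 1/15; Hanan 1/5; Ibtisam 1/150; Jamal 1/5; Karim 1/150; Layth 1/15; Nabil 1/15; Rashida 2/75; Samir 2/75; Tariq 1/5; Umar 2/75; Widad 1/150; Yasmin 1/15

There is no surviving spouse, so the entire estate passes to Zuhair's descendants per capita at each generation.
At generation 1 (Jamal, Tariq, Dalia, Hanan, Ghada) there are 5 shares of (1)/5 = 1/5 each.
Living: Jamal, Tariq, and Hanan — each takes 1/5.
Deceased: Dalia and Ghada. Their combined 2/5 is pooled and carried to generation 2.
At generation 2 (Layth, Fahad, Nabil, Hamid, Maysoon, Yasmin) there are 6 shares of (2/5)/6 = 1/15 each.
Living: Layth, Nabil, Hamid, and Yasmin — each takes 1/15.
Deceased: Fahad and Maysoon. Their combined 2/15 is pooled and carried to generation 3.
At generation 3 (Khalida, Amira, Rashida, Umar, Samir) there are 5 shares of (2/15)/5 = 2/75 each.
Living: Amira, Rashida, Umar, and Samir — each takes 2/75.
Deceased: Khalida. That 2/75 share is carried to generation 4.
At generation 4 (Ibtisam, Karim, Widad, Bashir) there are 4 shares of (2/75)/4 = 1/150 each.
Living: Ibtisam, Karim, Widad, and Bashir — each takes 1/150.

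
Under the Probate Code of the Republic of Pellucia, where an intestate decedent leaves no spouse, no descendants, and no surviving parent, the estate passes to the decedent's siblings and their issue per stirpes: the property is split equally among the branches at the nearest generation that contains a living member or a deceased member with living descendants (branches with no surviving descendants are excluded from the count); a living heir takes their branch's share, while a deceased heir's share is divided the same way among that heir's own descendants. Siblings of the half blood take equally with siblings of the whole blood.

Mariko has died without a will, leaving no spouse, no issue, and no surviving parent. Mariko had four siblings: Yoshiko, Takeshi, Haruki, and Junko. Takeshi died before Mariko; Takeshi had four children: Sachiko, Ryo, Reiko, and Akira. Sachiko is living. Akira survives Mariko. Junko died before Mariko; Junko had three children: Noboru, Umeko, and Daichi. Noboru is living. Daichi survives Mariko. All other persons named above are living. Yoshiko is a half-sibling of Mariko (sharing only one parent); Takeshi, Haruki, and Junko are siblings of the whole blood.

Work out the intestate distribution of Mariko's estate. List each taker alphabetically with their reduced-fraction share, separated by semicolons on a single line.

Akira 1/16; Daichi 1/12; Haruki 1/4; Noboru 1/12; Reiko 1/16; Ryo 1/16; Sachiko 1/16; Umeko 1/12; Yoshiko 1/4

No spouse, descendants, or parent survives, so the estate passes to Mariko's siblings per stirpes.
Half-blood and whole-blood siblings take equally under the stated rule.
The estate is divided into 4 equal shares of 1/4 among Yoshiko, Takeshi, Haruki, Junko.
Yoshiko is living and takes 1/4.
Takeshi predeceased; the 1/4 allotted to Takeshi's branch passes to Takeshi's issue by representation.
The 1/4 is divided into 4 equal shares of 1/16 among Sachiko, Ryo, Reiko, Akira.
Sachiko is living and takes 1/16.
Ryo is living and takes 1/16.
Reiko is living and takes 1/16.
Akira is living and takes 1/16.
Haruki is living and takes 1/4.
Junko predeceased; the 1/4 allotted to Junko's branch passes to Junko's issue by representation.
The 1/4 is divided into 3 equal shares of 1/12 among Noboru, Umeko, Daichi.
Noboru is living and takes 1/12.
Umeko is living and takes 1/12.
Daichi is living and takes 1/12.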